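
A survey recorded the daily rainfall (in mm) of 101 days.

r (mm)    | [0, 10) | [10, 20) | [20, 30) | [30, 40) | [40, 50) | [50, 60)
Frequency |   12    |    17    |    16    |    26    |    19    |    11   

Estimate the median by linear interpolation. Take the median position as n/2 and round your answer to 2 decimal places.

32.12

Cumulative frequencies: 12, 29, 45, 71, 90, 101
n = 101; position = n/2 = 50.5.
This falls in the class [30, 40): L = 30, F = 45, f = 26, h = 10.
Median ≈ 30 + ((50.5 − 45) / 26) × 10 = 32.1154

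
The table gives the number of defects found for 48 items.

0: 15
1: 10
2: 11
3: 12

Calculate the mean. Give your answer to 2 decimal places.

Values: 0, 1, 2, 3
Σfx = 15×0 + 10×1 + 11×2 + 12×3 = 68
n = Σf = 48
Mean = 68 / 48 = 1.4167

1.42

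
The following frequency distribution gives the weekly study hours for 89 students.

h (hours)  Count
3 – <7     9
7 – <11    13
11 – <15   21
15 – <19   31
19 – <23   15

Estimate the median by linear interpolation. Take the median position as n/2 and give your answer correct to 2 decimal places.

15.19

Cumulative frequencies: 9, 22, 43, 74, 89
n = 89; position = n/2 = 44.5.
This falls in the class 15 – <19: L = 15, F = 43, f = 31, h = 4.
Median ≈ 15 + ((44.5 − 43) / 31) × 4 = 15.1935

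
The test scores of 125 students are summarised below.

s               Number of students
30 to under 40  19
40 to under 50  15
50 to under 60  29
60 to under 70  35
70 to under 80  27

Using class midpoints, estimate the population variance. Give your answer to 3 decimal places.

Midpoints: 35, 45, 55, 65, 75
n = 125, Σfm = 7235, mean = 57.8800
Σfm² = 441125
Σf(m − x̄)² = Σfm² − (Σfm)²/n = 441125 − 7235²/125 = 22363.2000
Population variance = 22363.2000 / 125 = 178.9056

178.906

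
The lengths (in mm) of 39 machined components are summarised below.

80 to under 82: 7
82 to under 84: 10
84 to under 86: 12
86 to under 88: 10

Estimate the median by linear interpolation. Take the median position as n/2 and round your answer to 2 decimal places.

84.42

Cumulative frequencies: 7, 17, 29, 39
n = 39; position = n/2 = 19.5.
This falls in the class 84 to under 86: L = 84, F = 17, f = 12, h = 2.
Median ≈ 84 + ((19.5 − 17) / 12) × 2 = 84.4167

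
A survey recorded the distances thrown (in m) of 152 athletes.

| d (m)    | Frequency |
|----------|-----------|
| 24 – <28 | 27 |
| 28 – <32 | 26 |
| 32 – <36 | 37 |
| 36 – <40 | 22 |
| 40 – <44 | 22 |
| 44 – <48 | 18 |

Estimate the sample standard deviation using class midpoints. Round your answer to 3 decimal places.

6.473

Midpoints: 26, 30, 34, 38, 42, 46
n = 152, Σfm = 5328, mean = 35.0526
Σfm² = 193088
Σf(m − x̄)² = Σfm² − (Σfm)²/n = 193088 − 5328²/152 = 6327.5789
Sample variance = 6327.5789 / 151 = 41.9045
Standard deviation = √41.9045 = 6.4734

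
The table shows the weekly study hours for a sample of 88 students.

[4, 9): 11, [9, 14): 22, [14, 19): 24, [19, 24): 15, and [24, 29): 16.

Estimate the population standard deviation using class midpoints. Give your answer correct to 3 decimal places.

6.416

Midpoints: 6.5, 11.5, 16.5, 21.5, 26.5
n = 88, Σfm = 1467, mean = 16.6705
Σfm² = 28078
Σf(m − x̄)² = Σfm² − (Σfm)²/n = 28078 − 1467²/88 = 3622.4432
Population variance = 3622.4432 / 88 = 41.1641
Standard deviation = √41.1641 = 6.4159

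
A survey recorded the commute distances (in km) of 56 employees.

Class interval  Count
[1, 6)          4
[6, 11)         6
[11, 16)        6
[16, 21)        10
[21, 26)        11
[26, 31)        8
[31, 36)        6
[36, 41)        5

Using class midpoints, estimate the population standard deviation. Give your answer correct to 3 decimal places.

9.936

Midpoints: 3.5, 8.5, 13.5, 18.5, 23.5, 28.5, 33.5, 38.5
n = 56, Σfm = 1211, mean = 21.6250
Σfm² = 31716
Σf(m − x̄)² = Σfm² − (Σfm)²/n = 31716 − 1211²/56 = 5528.1250
Population variance = 5528.1250 / 56 = 98.7165
Standard deviation = √98.7165 = 9.9356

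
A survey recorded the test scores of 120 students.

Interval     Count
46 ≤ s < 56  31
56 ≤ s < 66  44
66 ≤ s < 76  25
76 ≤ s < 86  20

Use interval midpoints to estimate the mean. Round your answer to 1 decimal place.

Midpoints: 51, 61, 71, 81
Σfm = 31×51 + 44×61 + 25×71 + 20×81 = 7660
n = Σf = 120
Mean = 7660 / 120 = 63.8333

63.8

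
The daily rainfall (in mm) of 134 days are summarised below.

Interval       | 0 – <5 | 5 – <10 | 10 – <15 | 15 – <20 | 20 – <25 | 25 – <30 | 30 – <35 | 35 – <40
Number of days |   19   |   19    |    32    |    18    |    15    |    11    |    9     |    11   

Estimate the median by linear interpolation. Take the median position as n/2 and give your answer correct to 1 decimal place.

14.5

Cumulative frequencies: 19, 38, 70, 88, 103, 114, 123, 134
n = 134; position = n/2 = 67.
This falls in the class 10 – <15: L = 10, F = 38, f = 32, h = 5.
Median ≈ 10 + ((67 − 38) / 32) × 5 = 14.5312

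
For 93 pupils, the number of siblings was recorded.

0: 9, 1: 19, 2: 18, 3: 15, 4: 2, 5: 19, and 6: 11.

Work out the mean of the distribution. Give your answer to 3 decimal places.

2.892

Values: 0, 1, 2, 3, 4, 5, 6
Σfx = 9×0 + 19×1 + 18×2 + 15×3 + 2×4 + 19×5 + 11×6 = 269
n = Σf = 93
Mean = 269 / 93 = 2.8925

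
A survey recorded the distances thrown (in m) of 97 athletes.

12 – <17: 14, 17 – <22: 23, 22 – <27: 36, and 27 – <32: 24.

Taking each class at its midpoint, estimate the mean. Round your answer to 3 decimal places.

Midpoints: 14.5, 19.5, 24.5, 29.5
Σfm = 14×14.5 + 23×19.5 + 36×24.5 + 24×29.5 = 2241.5
n = Σf = 97
Mean = 2241.5 / 97 = 23.1082

23.108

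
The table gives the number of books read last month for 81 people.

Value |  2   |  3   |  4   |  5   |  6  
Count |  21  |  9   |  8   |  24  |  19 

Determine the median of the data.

Cumulative frequencies: 21, 30, 38, 62, 81
n = 81, so the median is the value in position (n+1)/2 = 41.
Position 41 falls at value 5.

5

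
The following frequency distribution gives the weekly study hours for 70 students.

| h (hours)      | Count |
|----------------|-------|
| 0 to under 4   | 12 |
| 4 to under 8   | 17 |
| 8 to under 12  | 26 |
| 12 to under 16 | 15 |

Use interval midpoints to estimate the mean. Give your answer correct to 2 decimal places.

Midpoints: 2, 6, 10, 14
Σfm = 12×2 + 17×6 + 26×10 + 15×14 = 596
n = Σf = 70
Mean = 596 / 70 = 8.5143

8.51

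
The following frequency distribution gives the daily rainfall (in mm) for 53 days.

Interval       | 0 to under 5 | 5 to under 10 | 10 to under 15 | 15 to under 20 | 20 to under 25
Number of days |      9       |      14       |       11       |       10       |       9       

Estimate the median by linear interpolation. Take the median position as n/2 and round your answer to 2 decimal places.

11.59

Cumulative frequencies: 9, 23, 34, 44, 53
n = 53; position = n/2 = 26.5.
This falls in the class 10 to under 15: L = 10, F = 23, f = 11, h = 5.
Median ≈ 10 + ((26.5 − 23) / 11) × 5 = 11.5909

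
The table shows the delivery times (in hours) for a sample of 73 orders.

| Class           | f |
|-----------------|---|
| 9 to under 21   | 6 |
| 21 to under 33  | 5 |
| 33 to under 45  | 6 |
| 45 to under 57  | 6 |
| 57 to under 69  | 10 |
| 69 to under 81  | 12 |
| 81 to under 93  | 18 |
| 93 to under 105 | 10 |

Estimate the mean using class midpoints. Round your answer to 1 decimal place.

Midpoints: 15, 27, 39, 51, 63, 75, 87, 99
Σfm = 6×15 + 5×27 + 6×39 + 6×51 + 10×63 + 12×75 + 18×87 + 10×99 = 4851
n = Σf = 73
Mean = 4851 / 73 = 66.4521

66.5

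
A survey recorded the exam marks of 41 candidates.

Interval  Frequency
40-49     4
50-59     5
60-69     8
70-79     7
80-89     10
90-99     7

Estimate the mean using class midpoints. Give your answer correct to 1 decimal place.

Midpoints: 44.5, 54.5, 64.5, 74.5, 84.5, 94.5
Σfm = 4×44.5 + 5×54.5 + 8×64.5 + 7×74.5 + 10×84.5 + 7×94.5 = 2994.5
n = Σf = 41
Mean = 2994.5 / 41 = 73.0366

73.0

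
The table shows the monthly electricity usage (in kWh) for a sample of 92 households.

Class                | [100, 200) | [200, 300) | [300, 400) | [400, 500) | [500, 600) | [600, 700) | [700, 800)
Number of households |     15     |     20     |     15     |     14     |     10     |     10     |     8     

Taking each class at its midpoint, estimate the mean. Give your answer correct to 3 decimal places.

Midpoints: 150, 250, 350, 450, 550, 650, 750
Σfm = 15×150 + 20×250 + 15×350 + 14×450 + 10×550 + 10×650 + 8×750 = 36800
n = Σf = 92
Mean = 36800 / 92 = 400.0000

400.000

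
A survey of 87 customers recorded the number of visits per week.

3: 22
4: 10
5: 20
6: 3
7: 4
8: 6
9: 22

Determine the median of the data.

Cumulative frequencies: 22, 32, 52, 55, 59, 65, 87
n = 87, so the median is the value in position (n+1)/2 = 44.
Position 44 falls at value 5.

5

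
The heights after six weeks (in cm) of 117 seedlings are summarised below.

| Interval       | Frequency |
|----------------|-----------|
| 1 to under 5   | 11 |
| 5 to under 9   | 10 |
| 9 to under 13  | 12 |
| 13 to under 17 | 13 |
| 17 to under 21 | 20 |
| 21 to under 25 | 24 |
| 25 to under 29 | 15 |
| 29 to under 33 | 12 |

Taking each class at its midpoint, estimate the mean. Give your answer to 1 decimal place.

18.3

Midpoints: 3, 7, 11, 15, 19, 23, 27, 31
Σfm = 11×3 + 10×7 + 12×11 + 13×15 + 20×19 + 24×23 + 15×27 + 12×31 = 2139
n = Σf = 117
Mean = 2139 / 117 = 18.2821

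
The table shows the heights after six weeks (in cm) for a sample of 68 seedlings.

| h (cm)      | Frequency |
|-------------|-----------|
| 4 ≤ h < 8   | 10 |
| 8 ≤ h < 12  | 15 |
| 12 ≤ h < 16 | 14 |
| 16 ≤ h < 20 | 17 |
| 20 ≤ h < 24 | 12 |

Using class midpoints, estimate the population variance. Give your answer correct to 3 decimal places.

Midpoints: 6, 10, 14, 18, 22
n = 68, Σfm = 976, mean = 14.3529
Σfm² = 15920
Σf(m − x̄)² = Σfm² − (Σfm)²/n = 15920 − 976²/68 = 1911.5294
Population variance = 1911.5294 / 68 = 28.1107

28.111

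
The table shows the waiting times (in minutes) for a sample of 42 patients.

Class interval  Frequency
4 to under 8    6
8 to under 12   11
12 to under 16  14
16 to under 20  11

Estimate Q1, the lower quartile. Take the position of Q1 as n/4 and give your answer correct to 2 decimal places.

9.64

Cumulative frequencies: 6, 17, 31, 42
n = 42; position = n/4 = 10.5.
This falls in the class 8 to under 12: L = 8, F = 6, f = 11, h = 4.
Lower quartile ≈ 8 + ((10.5 − 6) / 11) × 4 = 9.6364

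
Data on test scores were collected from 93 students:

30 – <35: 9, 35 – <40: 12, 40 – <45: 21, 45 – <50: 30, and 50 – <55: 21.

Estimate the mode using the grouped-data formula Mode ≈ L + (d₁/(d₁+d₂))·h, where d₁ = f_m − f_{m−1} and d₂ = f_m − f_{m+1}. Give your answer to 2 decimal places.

47.50

Modal class: 45 – <50 (highest frequency 30).
d₁ = 30 − 21 = 9, d₂ = 30 − 21 = 9
Mode ≈ 45 + (9/(9+9)) × 5 = 45 + 2.5000 = 47.5000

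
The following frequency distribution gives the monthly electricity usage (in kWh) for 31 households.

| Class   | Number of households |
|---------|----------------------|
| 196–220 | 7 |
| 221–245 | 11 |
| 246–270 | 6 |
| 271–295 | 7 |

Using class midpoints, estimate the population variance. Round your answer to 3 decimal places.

716.701

Midpoints: 208, 233, 258, 283
n = 31, Σfm = 7548, mean = 243.4839
Σfm² = 1860034
Σf(m − x̄)² = Σfm² − (Σfm)²/n = 1860034 − 7548²/31 = 22217.7419
Population variance = 22217.7419 / 31 = 716.7014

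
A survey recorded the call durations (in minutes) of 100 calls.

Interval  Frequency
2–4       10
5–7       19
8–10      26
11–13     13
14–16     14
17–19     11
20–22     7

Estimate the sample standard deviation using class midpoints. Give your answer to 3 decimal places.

5.216

Midpoints: 3, 6, 9, 12, 15, 18, 21
n = 100, Σfm = 1089, mean = 10.8900
Σfm² = 14553
Σf(m − x̄)² = Σfm² − (Σfm)²/n = 14553 − 1089²/100 = 2693.7900
Sample variance = 2693.7900 / 99 = 27.2100
Standard deviation = √27.2100 = 5.2163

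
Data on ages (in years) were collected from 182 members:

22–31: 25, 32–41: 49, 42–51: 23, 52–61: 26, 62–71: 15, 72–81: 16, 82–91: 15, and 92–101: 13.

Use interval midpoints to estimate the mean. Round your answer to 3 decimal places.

Midpoints: 26.5, 36.5, 46.5, 56.5, 66.5, 76.5, 86.5, 96.5
Σfm = 25×26.5 + 49×36.5 + 23×46.5 + 26×56.5 + 15×66.5 + 16×76.5 + 15×86.5 + 13×96.5 = 9763
n = Σf = 182
Mean = 9763 / 182 = 53.6429

53.643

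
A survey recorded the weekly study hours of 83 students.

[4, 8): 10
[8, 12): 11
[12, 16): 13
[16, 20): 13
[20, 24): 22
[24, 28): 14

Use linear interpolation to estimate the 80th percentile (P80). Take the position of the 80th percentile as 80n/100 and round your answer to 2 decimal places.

23.53

Cumulative frequencies: 10, 21, 34, 47, 69, 83
n = 83; position = 80n/100 = 66.4.
This falls in the class [20, 24): L = 20, F = 47, f = 22, h = 4.
80th percentile ≈ 20 + ((66.4 − 47) / 22) × 4 = 23.5273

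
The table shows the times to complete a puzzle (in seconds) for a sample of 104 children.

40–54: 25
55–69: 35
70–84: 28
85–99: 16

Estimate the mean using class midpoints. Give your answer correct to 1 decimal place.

67.0

Midpoints: 47, 62, 77, 92
Σfm = 25×47 + 35×62 + 28×77 + 16×92 = 6973
n = Σf = 104
Mean = 6973 / 104 = 67.0481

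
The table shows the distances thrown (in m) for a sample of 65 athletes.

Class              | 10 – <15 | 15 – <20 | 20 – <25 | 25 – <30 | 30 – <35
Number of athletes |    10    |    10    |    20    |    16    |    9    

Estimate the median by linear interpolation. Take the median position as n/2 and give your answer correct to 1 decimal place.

23.1

Cumulative frequencies: 10, 20, 40, 56, 65
n = 65; position = n/2 = 32.5.
This falls in the class 20 – <25: L = 20, F = 20, f = 20, h = 5.
Median ≈ 20 + ((32.5 − 20) / 20) × 5 = 23.1250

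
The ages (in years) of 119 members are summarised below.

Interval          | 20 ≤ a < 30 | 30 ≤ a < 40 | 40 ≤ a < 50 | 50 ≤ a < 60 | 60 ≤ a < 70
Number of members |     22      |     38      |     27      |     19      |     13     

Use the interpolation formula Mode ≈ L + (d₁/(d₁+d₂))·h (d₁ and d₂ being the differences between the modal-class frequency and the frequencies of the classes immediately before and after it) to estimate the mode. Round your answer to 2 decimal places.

Modal class: 30 ≤ a < 40 (highest frequency 38).
d₁ = 38 − 22 = 16, d₂ = 38 − 27 = 11
Mode ≈ 30 + (16/(16+11)) × 10 = 30 + 5.9259 = 35.9259

35.93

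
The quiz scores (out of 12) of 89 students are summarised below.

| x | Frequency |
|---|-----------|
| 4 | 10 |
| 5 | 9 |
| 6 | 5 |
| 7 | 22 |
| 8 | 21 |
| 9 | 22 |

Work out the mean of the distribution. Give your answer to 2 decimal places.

7.13

Values: 4, 5, 6, 7, 8, 9
Σfx = 10×4 + 9×5 + 5×6 + 22×7 + 21×8 + 22×9 = 635
n = Σf = 89
Mean = 635 / 89 = 7.1348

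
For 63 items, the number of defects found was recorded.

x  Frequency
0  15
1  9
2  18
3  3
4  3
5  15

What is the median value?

Cumulative frequencies: 15, 24, 42, 45, 48, 63
n = 63, so the median is the value in position (n+1)/2 = 32.
Position 32 falls at value 2.

2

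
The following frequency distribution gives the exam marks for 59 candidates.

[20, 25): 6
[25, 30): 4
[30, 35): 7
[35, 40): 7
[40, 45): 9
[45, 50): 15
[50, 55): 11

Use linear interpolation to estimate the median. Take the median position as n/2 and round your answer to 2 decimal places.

Cumulative frequencies: 6, 10, 17, 24, 33, 48, 59
n = 59; position = n/2 = 29.5.
This falls in the class [40, 45): L = 40, F = 24, f = 9, h = 5.
Median ≈ 40 + ((29.5 − 24) / 9) × 5 = 43.0556

43.06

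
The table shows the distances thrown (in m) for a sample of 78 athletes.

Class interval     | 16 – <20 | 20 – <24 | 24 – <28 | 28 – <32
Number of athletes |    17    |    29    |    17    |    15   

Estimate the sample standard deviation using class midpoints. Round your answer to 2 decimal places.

Midpoints: 18, 22, 26, 30
n = 78, Σfm = 1836, mean = 23.5385
Σfm² = 44536
Σf(m − x̄)² = Σfm² − (Σfm)²/n = 44536 − 1836²/78 = 1319.3846
Sample variance = 1319.3846 / 77 = 17.1349
Standard deviation = √17.1349 = 4.1394

4.14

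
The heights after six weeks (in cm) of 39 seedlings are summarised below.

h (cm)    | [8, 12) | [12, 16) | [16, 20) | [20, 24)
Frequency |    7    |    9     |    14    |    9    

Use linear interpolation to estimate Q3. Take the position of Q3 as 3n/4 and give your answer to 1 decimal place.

19.8

Cumulative frequencies: 7, 16, 30, 39
n = 39; position = 3n/4 = 29.25.
This falls in the class [16, 20): L = 16, F = 16, f = 14, h = 4.
Upper quartile ≈ 16 + ((29.25 − 16) / 14) × 4 = 19.7857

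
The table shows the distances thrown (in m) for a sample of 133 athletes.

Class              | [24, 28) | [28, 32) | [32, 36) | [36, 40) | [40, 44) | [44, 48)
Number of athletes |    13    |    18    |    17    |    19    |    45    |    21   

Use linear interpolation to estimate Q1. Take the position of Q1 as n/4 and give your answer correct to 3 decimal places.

32.529

Cumulative frequencies: 13, 31, 48, 67, 112, 133
n = 133; position = n/4 = 33.25.
This falls in the class [32, 36): L = 32, F = 31, f = 17, h = 4.
Lower quartile ≈ 32 + ((33.25 − 31) / 17) × 4 = 32.5294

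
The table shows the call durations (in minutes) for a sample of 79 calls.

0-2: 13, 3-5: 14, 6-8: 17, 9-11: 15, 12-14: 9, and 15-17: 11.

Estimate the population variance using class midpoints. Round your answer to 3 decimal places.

23.633

Midpoints: 1, 4, 7, 10, 13, 16
n = 79, Σfm = 631, mean = 7.9873
Σfm² = 6907
Σf(m − x̄)² = Σfm² − (Σfm)²/n = 6907 − 631²/79 = 1866.9873
Population variance = 1866.9873 / 79 = 23.6328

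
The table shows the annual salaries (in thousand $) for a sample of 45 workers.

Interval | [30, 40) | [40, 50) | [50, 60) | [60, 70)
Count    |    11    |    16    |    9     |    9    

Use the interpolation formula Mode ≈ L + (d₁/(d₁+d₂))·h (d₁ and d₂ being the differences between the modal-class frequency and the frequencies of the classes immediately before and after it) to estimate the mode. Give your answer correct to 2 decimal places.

44.17

Modal class: [40, 50) (highest frequency 16).
d₁ = 16 − 11 = 5, d₂ = 16 − 9 = 7
Mode ≈ 40 + (5/(5+7)) × 10 = 40 + 4.1667 = 44.1667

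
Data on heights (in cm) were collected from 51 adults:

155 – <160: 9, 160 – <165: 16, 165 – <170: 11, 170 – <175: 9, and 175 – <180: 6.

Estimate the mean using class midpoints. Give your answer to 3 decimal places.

Midpoints: 157.5, 162.5, 167.5, 172.5, 177.5
Σfm = 9×157.5 + 16×162.5 + 11×167.5 + 9×172.5 + 6×177.5 = 8477.5
n = Σf = 51
Mean = 8477.5 / 51 = 166.2255

166.225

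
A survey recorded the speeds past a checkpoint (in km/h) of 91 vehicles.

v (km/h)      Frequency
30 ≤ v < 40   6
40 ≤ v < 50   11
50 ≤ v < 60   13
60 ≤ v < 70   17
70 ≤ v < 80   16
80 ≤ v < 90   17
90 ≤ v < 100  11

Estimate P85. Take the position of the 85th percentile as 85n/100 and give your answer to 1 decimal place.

88.4

Cumulative frequencies: 6, 17, 30, 47, 63, 80, 91
n = 91; position = 85n/100 = 77.35.
This falls in the class 80 ≤ v < 90: L = 80, F = 63, f = 17, h = 10.
85th percentile ≈ 80 + ((77.35 − 63) / 17) × 10 = 88.4412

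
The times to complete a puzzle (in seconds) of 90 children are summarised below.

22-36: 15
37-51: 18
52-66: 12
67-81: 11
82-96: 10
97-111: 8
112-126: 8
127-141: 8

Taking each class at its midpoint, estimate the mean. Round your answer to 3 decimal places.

72.167

Midpoints: 29, 44, 59, 74, 89, 104, 119, 134
Σfm = 15×29 + 18×44 + 12×59 + 11×74 + 10×89 + 8×104 + 8×119 + 8×134 = 6495
n = Σf = 90
Mean = 6495 / 90 = 72.1667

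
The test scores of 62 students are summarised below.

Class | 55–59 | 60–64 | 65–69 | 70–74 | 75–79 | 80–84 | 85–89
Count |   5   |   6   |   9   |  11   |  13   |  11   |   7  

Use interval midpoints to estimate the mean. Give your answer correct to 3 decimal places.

Midpoints: 57, 62, 67, 72, 77, 82, 87
Σfm = 5×57 + 6×62 + 9×67 + 11×72 + 13×77 + 11×82 + 7×87 = 4564
n = Σf = 62
Mean = 4564 / 62 = 73.6129

73.613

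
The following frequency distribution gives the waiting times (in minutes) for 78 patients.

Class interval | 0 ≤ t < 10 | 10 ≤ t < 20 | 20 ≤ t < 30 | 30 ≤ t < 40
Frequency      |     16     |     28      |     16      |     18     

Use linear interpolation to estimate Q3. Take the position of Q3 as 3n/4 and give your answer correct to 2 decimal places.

Cumulative frequencies: 16, 44, 60, 78
n = 78; position = 3n/4 = 58.5.
This falls in the class 20 ≤ t < 30: L = 20, F = 44, f = 16, h = 10.
Upper quartile ≈ 20 + ((58.5 − 44) / 16) × 10 = 29.0625

29.06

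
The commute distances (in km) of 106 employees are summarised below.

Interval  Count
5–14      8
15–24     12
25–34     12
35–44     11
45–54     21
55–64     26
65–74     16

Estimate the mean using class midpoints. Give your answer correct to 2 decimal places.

Midpoints: 9.5, 19.5, 29.5, 39.5, 49.5, 59.5, 69.5
Σfm = 8×9.5 + 12×19.5 + 12×29.5 + 11×39.5 + 21×49.5 + 26×59.5 + 16×69.5 = 4797
n = Σf = 106
Mean = 4797 / 106 = 45.2547

45.25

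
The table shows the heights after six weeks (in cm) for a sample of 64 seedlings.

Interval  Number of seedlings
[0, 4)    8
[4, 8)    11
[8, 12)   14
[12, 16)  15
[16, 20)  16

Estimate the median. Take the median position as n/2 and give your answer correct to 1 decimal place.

Cumulative frequencies: 8, 19, 33, 48, 64
n = 64; position = n/2 = 32.
This falls in the class [8, 12): L = 8, F = 19, f = 14, h = 4.
Median ≈ 8 + ((32 − 19) / 14) × 4 = 11.7143

11.7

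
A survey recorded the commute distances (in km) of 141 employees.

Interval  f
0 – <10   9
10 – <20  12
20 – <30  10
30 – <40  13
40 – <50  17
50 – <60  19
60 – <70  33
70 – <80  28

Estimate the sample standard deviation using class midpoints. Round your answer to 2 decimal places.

Midpoints: 5, 15, 25, 35, 45, 55, 65, 75
n = 141, Σfm = 6985, mean = 49.5390
Σfm² = 413925
Σf(m − x̄)² = Σfm² − (Σfm)²/n = 413925 − 6985²/141 = 67895.0355
Sample variance = 67895.0355 / 140 = 484.9645
Standard deviation = √484.9645 = 22.0219

22.02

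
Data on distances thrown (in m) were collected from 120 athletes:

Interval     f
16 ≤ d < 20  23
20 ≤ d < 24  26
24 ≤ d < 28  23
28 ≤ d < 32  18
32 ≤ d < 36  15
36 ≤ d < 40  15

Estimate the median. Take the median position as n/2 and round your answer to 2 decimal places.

Cumulative frequencies: 23, 49, 72, 90, 105, 120
n = 120; position = n/2 = 60.
This falls in the class 24 ≤ d < 28: L = 24, F = 49, f = 23, h = 4.
Median ≈ 24 + ((60 − 49) / 23) × 4 = 25.9130

25.91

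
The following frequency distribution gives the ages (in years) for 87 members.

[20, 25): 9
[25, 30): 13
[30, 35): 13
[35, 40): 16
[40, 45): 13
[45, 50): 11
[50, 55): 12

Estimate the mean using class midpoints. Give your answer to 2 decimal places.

Midpoints: 22.5, 27.5, 32.5, 37.5, 42.5, 47.5, 52.5
Σfm = 9×22.5 + 13×27.5 + 13×32.5 + 16×37.5 + 13×42.5 + 11×47.5 + 12×52.5 = 3287.5
n = Σf = 87
Mean = 3287.5 / 87 = 37.7874

37.79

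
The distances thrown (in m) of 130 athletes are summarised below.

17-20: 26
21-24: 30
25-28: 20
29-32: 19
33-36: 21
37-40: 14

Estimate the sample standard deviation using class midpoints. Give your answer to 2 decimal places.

6.68

Midpoints: 18.5, 22.5, 26.5, 30.5, 34.5, 38.5
n = 130, Σfm = 3529, mean = 27.1462
Σfm² = 101552.5
Σf(m − x̄)² = Σfm² − (Σfm)²/n = 101552.5 − 3529²/130 = 5753.7231
Sample variance = 5753.7231 / 129 = 44.6025
Standard deviation = √44.6025 = 6.6785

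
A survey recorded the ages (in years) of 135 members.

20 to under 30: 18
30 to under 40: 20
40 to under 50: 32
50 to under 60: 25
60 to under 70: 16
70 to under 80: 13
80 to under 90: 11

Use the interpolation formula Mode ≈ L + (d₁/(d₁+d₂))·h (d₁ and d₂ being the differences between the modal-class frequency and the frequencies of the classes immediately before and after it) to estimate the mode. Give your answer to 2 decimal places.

Modal class: 40 to under 50 (highest frequency 32).
d₁ = 32 − 20 = 12, d₂ = 32 − 25 = 7
Mode ≈ 40 + (12/(12+7)) × 10 = 40 + 6.3158 = 46.3158

46.32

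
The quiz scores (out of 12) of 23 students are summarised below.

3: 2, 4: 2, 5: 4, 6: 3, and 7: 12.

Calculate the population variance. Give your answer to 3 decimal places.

Values: 3, 4, 5, 6, 7
n = 23, Σfx = 136, mean = 5.9130
Σfx² = 846
Σf(x − x̄)² = Σfx² − (Σfx)²/n = 846 − 136²/23 = 41.8261
Population variance = 41.8261 / 23 = 1.8185

1.819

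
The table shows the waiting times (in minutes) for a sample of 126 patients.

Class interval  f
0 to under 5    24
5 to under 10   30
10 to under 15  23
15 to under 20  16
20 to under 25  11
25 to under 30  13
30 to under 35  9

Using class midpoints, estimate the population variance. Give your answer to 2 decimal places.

Midpoints: 2.5, 7.5, 12.5, 17.5, 22.5, 27.5, 32.5
n = 126, Σfm = 1750, mean = 13.8889
Σfm² = 35237.5
Σf(m − x̄)² = Σfm² − (Σfm)²/n = 35237.5 − 1750²/126 = 10931.9444
Population variance = 10931.9444 / 126 = 86.7615

86.76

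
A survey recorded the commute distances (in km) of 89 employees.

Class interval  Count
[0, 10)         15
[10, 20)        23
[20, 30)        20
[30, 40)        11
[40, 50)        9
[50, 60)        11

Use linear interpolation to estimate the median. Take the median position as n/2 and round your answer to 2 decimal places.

Cumulative frequencies: 15, 38, 58, 69, 78, 89
n = 89; position = n/2 = 44.5.
This falls in the class [20, 30): L = 20, F = 38, f = 20, h = 10.
Median ≈ 20 + ((44.5 − 38) / 20) × 10 = 23.2500

23.25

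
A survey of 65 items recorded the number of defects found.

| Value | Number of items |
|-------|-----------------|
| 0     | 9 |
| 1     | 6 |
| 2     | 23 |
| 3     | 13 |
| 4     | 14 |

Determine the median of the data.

Cumulative frequencies: 9, 15, 38, 51, 65
n = 65, so the median is the value in position (n+1)/2 = 33.
Position 33 falls at value 2.

2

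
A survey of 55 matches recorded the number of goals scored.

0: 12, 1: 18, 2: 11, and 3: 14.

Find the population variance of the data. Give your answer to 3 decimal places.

1.195

Values: 0, 1, 2, 3
n = 55, Σfx = 82, mean = 1.4909
Σfx² = 188
Σf(x − x̄)² = Σfx² − (Σfx)²/n = 188 − 82²/55 = 65.7455
Population variance = 65.7455 / 55 = 1.1954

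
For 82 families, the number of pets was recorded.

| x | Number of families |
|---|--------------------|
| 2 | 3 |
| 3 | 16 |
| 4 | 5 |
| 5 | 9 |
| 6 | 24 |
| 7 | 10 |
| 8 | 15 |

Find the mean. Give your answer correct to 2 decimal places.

5.52

Values: 2, 3, 4, 5, 6, 7, 8
Σfx = 3×2 + 16×3 + 5×4 + 9×5 + 24×6 + 10×7 + 15×8 = 453
n = Σf = 82
Mean = 453 / 82 = 5.5244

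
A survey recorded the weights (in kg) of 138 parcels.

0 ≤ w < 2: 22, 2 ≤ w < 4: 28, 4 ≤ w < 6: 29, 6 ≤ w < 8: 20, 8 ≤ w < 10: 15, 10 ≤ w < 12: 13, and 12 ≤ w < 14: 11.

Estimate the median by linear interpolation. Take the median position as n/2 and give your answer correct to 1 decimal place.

Cumulative frequencies: 22, 50, 79, 99, 114, 127, 138
n = 138; position = n/2 = 69.
This falls in the class 4 ≤ w < 6: L = 4, F = 50, f = 29, h = 2.
Median ≈ 4 + ((69 − 50) / 29) × 2 = 5.3103

5.3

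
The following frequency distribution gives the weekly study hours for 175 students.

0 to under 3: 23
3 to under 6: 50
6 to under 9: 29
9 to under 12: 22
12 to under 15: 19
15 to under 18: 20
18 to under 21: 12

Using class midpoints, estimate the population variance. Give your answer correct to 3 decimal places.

Midpoints: 1.5, 4.5, 7.5, 10.5, 13.5, 16.5, 19.5
n = 175, Σfm = 1528.5, mean = 8.7343
Σfm² = 18591.75
Σf(m − x̄)² = Σfm² − (Σfm)²/n = 18591.75 − 1528.5²/175 = 5241.3943
Population variance = 5241.3943 / 175 = 29.9508

29.951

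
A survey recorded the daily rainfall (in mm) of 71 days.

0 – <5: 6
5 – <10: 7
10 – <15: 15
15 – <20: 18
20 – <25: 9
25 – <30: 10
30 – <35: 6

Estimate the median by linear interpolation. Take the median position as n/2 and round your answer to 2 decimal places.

Cumulative frequencies: 6, 13, 28, 46, 55, 65, 71
n = 71; position = n/2 = 35.5.
This falls in the class 15 – <20: L = 15, F = 28, f = 18, h = 5.
Median ≈ 15 + ((35.5 − 28) / 18) × 5 = 17.0833

17.08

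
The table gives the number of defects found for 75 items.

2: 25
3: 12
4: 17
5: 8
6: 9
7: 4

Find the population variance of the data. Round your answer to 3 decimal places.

2.458

Values: 2, 3, 4, 5, 6, 7
n = 75, Σfx = 276, mean = 3.6800
Σfx² = 1200
Σf(x − x̄)² = Σfx² − (Σfx)²/n = 1200 − 276²/75 = 184.3200
Population variance = 184.3200 / 75 = 2.4576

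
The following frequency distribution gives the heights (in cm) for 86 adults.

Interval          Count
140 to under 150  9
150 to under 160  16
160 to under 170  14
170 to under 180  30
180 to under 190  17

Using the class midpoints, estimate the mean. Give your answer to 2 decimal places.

Midpoints: 145, 155, 165, 175, 185
Σfm = 9×145 + 16×155 + 14×165 + 30×175 + 17×185 = 14490
n = Σf = 86
Mean = 14490 / 86 = 168.4884

168.49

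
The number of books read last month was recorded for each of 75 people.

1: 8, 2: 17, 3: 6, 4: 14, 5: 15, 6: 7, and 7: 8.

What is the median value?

4

Cumulative frequencies: 8, 25, 31, 45, 60, 67, 75
n = 75, so the median is the value in position (n+1)/2 = 38.
Position 38 falls at value 4.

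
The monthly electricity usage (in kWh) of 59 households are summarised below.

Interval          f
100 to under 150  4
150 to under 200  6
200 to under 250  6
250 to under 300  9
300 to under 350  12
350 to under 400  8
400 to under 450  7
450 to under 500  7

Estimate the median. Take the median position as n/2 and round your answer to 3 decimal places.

318.750

Cumulative frequencies: 4, 10, 16, 25, 37, 45, 52, 59
n = 59; position = n/2 = 29.5.
This falls in the class 300 to under 350: L = 300, F = 25, f = 12, h = 50.
Median ≈ 300 + ((29.5 − 25) / 12) × 50 = 318.7500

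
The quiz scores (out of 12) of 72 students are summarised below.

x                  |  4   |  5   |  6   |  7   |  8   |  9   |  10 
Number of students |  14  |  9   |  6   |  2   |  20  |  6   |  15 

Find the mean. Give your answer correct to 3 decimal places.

7.153

Values: 4, 5, 6, 7, 8, 9, 10
Σfx = 14×4 + 9×5 + 6×6 + 2×7 + 20×8 + 6×9 + 15×10 = 515
n = Σf = 72
Mean = 515 / 72 = 7.1528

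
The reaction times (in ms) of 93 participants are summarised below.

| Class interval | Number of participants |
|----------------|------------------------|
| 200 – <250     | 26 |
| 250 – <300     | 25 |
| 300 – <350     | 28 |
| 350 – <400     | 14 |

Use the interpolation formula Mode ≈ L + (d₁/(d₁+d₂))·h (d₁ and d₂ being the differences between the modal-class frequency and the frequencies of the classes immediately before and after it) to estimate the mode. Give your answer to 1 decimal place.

Modal class: 300 – <350 (highest frequency 28).
d₁ = 28 − 25 = 3, d₂ = 28 − 14 = 14
Mode ≈ 300 + (3/(3+14)) × 50 = 300 + 8.8235 = 308.8235

308.8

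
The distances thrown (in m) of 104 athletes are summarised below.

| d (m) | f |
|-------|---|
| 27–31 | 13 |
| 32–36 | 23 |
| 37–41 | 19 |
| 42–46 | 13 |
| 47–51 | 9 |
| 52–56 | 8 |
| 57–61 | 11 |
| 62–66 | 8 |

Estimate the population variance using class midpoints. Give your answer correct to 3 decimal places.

118.778

Midpoints: 29, 34, 39, 44, 49, 54, 59, 64
n = 104, Σfm = 4506, mean = 43.3269
Σfm² = 207584
Σf(m − x̄)² = Σfm² − (Σfm)²/n = 207584 − 4506²/104 = 12352.8846
Population variance = 12352.8846 / 104 = 118.7777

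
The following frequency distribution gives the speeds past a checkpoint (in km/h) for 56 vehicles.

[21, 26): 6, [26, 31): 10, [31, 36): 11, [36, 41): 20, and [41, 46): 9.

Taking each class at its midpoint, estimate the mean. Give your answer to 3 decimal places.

34.929

Midpoints: 23.5, 28.5, 33.5, 38.5, 43.5
Σfm = 6×23.5 + 10×28.5 + 11×33.5 + 20×38.5 + 9×43.5 = 1956
n = Σf = 56
Mean = 1956 / 56 = 34.9286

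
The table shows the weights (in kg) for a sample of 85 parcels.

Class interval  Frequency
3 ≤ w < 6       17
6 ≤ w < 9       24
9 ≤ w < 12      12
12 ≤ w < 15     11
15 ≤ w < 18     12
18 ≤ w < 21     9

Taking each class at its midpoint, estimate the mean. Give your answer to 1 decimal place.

10.6

Midpoints: 4.5, 7.5, 10.5, 13.5, 16.5, 19.5
Σfm = 17×4.5 + 24×7.5 + 12×10.5 + 11×13.5 + 12×16.5 + 9×19.5 = 904.5
n = Σf = 85
Mean = 904.5 / 85 = 10.6412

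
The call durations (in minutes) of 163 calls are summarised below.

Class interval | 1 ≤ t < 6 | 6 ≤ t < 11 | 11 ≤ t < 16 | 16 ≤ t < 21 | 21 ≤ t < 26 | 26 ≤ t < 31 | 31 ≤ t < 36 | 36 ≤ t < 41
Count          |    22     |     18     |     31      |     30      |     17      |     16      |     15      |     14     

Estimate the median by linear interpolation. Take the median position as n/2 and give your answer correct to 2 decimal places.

Cumulative frequencies: 22, 40, 71, 101, 118, 134, 149, 163
n = 163; position = n/2 = 81.5.
This falls in the class 16 ≤ t < 21: L = 16, F = 71, f = 30, h = 5.
Median ≈ 16 + ((81.5 − 71) / 30) × 5 = 17.7500

17.75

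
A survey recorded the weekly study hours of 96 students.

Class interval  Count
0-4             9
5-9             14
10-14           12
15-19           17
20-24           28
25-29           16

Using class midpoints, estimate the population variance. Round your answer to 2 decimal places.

62.63

Midpoints: 2, 7, 12, 17, 22, 27
n = 96, Σfm = 1597, mean = 16.6354
Σfm² = 32579
Σf(m − x̄)² = Σfm² − (Σfm)²/n = 32579 − 1597²/96 = 6012.2396
Population variance = 6012.2396 / 96 = 62.6275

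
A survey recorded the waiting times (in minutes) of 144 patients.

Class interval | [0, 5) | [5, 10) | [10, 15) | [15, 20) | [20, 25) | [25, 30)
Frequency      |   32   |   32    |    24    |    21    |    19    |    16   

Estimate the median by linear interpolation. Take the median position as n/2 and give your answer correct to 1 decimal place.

11.7

Cumulative frequencies: 32, 64, 88, 109, 128, 144
n = 144; position = n/2 = 72.
This falls in the class [10, 15): L = 10, F = 64, f = 24, h = 5.
Median ≈ 10 + ((72 − 64) / 24) × 5 = 11.6667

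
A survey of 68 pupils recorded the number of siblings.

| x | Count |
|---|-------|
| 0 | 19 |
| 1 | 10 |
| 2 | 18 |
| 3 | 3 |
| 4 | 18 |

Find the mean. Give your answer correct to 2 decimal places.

1.87

Values: 0, 1, 2, 3, 4
Σfx = 19×0 + 10×1 + 18×2 + 3×3 + 18×4 = 127
n = Σf = 68
Mean = 127 / 68 = 1.8676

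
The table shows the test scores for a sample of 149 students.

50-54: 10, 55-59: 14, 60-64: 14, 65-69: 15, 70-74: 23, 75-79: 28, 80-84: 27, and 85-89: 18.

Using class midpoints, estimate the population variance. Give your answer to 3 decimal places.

109.763

Midpoints: 52, 57, 62, 67, 72, 77, 82, 87
n = 149, Σfm = 10783, mean = 72.3691
Σfm² = 796711
Σf(m − x̄)² = Σfm² − (Σfm)²/n = 796711 − 10783²/149 = 16354.6980
Population variance = 16354.6980 / 149 = 109.7631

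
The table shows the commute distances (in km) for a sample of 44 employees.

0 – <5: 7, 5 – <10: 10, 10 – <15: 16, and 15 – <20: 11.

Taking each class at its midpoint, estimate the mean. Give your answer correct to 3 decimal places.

Midpoints: 2.5, 7.5, 12.5, 17.5
Σfm = 7×2.5 + 10×7.5 + 16×12.5 + 11×17.5 = 485
n = Σf = 44
Mean = 485 / 44 = 11.0227

11.023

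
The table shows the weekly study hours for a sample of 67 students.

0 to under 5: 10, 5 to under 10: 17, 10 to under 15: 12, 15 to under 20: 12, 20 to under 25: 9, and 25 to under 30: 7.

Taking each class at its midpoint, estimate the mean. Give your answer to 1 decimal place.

Midpoints: 2.5, 7.5, 12.5, 17.5, 22.5, 27.5
Σfm = 10×2.5 + 17×7.5 + 12×12.5 + 12×17.5 + 9×22.5 + 7×27.5 = 907.5
n = Σf = 67
Mean = 907.5 / 67 = 13.5448

13.5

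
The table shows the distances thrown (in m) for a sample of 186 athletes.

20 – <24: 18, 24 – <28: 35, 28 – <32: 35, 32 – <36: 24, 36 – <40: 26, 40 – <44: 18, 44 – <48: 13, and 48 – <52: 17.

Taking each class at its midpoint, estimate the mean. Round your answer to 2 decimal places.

Midpoints: 22, 26, 30, 34, 38, 42, 46, 50
Σfm = 18×22 + 35×26 + 35×30 + 24×34 + 26×38 + 18×42 + 13×46 + 17×50 = 6364
n = Σf = 186
Mean = 6364 / 186 = 34.2151

34.22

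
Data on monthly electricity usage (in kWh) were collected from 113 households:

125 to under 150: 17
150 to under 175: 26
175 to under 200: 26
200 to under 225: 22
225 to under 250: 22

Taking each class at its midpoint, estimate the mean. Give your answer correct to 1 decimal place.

188.8

Midpoints: 137.5, 162.5, 187.5, 212.5, 237.5
Σfm = 17×137.5 + 26×162.5 + 26×187.5 + 22×212.5 + 22×237.5 = 21337.5
n = Σf = 113
Mean = 21337.5 / 113 = 188.8274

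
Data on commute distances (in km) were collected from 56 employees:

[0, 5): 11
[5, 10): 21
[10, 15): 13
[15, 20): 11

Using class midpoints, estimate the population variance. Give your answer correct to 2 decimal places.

25.77

Midpoints: 2.5, 7.5, 12.5, 17.5
n = 56, Σfm = 540, mean = 9.6429
Σfm² = 6650
Σf(m − x̄)² = Σfm² − (Σfm)²/n = 6650 − 540²/56 = 1442.8571
Population variance = 1442.8571 / 56 = 25.7653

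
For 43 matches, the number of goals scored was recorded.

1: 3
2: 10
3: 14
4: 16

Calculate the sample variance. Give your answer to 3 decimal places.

0.905

Values: 1, 2, 3, 4
n = 43, Σfx = 129, mean = 3.0000
Σfx² = 425
Σf(x − x̄)² = Σfx² − (Σfx)²/n = 425 − 129²/43 = 38.0000
Sample variance = 38.0000 / 42 = 0.9048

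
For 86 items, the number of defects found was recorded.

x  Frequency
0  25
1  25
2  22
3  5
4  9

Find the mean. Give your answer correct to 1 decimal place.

1.4

Values: 0, 1, 2, 3, 4
Σfx = 25×0 + 25×1 + 22×2 + 5×3 + 9×4 = 120
n = Σf = 86
Mean = 120 / 86 = 1.3953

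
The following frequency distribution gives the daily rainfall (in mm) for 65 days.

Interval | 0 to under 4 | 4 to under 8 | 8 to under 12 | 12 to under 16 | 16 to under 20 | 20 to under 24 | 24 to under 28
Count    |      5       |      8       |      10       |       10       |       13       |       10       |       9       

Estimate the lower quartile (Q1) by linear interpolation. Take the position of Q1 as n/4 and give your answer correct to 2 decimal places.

Cumulative frequencies: 5, 13, 23, 33, 46, 56, 65
n = 65; position = n/4 = 16.25.
This falls in the class 8 to under 12: L = 8, F = 13, f = 10, h = 4.
Lower quartile ≈ 8 + ((16.25 − 13) / 10) × 4 = 9.3000

9.30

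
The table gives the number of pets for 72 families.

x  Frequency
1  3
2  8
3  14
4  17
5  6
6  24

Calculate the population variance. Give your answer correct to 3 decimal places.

Values: 1, 2, 3, 4, 5, 6
n = 72, Σfx = 303, mean = 4.2083
Σfx² = 1447
Σf(x − x̄)² = Σfx² − (Σfx)²/n = 1447 − 303²/72 = 171.8750
Population variance = 171.8750 / 72 = 2.3872

2.387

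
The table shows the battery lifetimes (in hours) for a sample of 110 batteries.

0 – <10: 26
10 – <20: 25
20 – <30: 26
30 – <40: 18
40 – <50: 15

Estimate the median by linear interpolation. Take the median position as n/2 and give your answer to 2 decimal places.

Cumulative frequencies: 26, 51, 77, 95, 110
n = 110; position = n/2 = 55.
This falls in the class 20 – <30: L = 20, F = 51, f = 26, h = 10.
Median ≈ 20 + ((55 − 51) / 26) × 10 = 21.5385

21.54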